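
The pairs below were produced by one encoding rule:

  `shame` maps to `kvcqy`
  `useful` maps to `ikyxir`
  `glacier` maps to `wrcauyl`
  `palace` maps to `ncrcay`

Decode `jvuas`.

s(18)→k(10) and h(7)→v(21) fit y≡25x+2 (mod 26); the inverse of 25 mod 26 is 25. Each letter's alphabet position (a=0..z=25) is mapped through 25·x+2 mod 26 — an affine cipher.
Reversing it on jvuas: j(9)→25·(9−2)≡19=t; v(21)→25·(21−2)≡7=h; u(20)→25·(20−2)≡8=i; a(0)→25·(0−2)≡2=c; s(18)→25·(18−2)≡10=k (all mod 26).

thick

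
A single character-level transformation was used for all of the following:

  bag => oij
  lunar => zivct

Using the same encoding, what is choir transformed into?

The output letters match the input read backwards, each shifted +8: bag reversed is gab. The word is reversed, then every letter is shifted forward by 8.
On choir: reverse → riohc; then shift: r+8=z, i+8=q, o+8=w, h+8=p, c+8=k.

zqwpk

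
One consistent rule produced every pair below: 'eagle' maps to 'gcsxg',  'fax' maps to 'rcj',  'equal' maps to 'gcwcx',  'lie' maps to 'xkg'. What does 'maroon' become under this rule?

The shift depends on letter class: consonant g→s is +12, but vowel e→g is +2. Two shifts are in play — +2 for a/e/i/o/u, +12 for every other letter.
Applying it to maroon: m(cons)+12=y, a(vowel)+2=c, r(cons)+12=d, o(vowel)+2=q, o(vowel)+2=q, n(cons)+12=z.

ycdqqz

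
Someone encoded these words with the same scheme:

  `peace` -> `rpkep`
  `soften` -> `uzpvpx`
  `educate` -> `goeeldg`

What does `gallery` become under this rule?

Shifts by position in peace: pos 0: p→r (+2), pos 1: e→p (+11), pos 2: a→k (+10), pos 3: c→e (+2), pos 4: e→p (+11) — repeating every 3. It's a Vigenère-style cipher with numeric key [2,11,10]: position i shifts by key[i mod 3].
On gallery: g+2=i, a+11=l, l+10=v, l+2=n, e+11=p, r+10=b, y+2=a.

ilvnpba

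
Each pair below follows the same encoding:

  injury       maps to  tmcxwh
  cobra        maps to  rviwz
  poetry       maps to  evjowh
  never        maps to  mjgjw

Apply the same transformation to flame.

suzdj

i(8)→t(19) and n(13)→m(12) fit y≡9x+25 (mod 26); the inverse of 9 mod 26 is 3. Treating letters as 0–25, the rule is x ↦ 9x + 25 (mod 26).
Applying it to flame: f(5)→9·5+25≡18=s; l(11)→9·11+25≡20=u; a(0)→9·0+25≡25=z; m(12)→9·12+25≡3=d; e(4)→9·4+25≡9=j (all mod 26).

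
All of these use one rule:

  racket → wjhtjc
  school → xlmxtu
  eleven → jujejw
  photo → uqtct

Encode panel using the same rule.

ujsnq

Shifts by position in racket: pos 0: r→w (+5), pos 1: a→j (+9), pos 2: c→h (+5), pos 3: k→t (+9) — repeating every 2. A repeating key of period 2 is used — shifts +5, +9 over and over.
For panel: p+5=u, a+9=j, n+5=s, e+9=n, l+5=q.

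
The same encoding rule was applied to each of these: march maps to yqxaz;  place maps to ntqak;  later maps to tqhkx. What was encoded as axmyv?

crumb

Each letter's alphabet position (a=0..z=25) is mapped through 5·x+16 mod 26 — an affine cipher.
Decoding axmyv: a(0)→21·(0−16)≡2=c; x(23)→21·(23−16)≡17=r; m(12)→21·(12−16)≡20=u; y(24)→21·(24−16)≡12=m; v(21)→21·(21−16)≡1=b (all mod 26).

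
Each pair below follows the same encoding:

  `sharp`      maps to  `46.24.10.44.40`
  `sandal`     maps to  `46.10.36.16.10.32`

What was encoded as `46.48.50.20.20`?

s(#19)→46 and h(#8)→24: differences scale by 2, so n = 2·pos + 8. The formula is n = 2×(alphabet index, a=1) + 8.
Reversing it on 46.48.50.20.20: 46→(46−8)÷2=19=s, 48→(48−8)÷2=20=t, 50→(50−8)÷2=21=u, 20→(20−8)÷2=6=f, 20→(20−8)÷2=6=f.

stuff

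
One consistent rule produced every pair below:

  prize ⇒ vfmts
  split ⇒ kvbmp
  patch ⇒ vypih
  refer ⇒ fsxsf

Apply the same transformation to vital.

p(15)→v(21) and r(17)→f(5) fit y≡5x+24 (mod 26); the inverse of 5 mod 26 is 21. This is an affine cipher: with a=0,…,z=25, each position x becomes (5x+24) mod 26.
Applying it to vital: v(21)→5·21+24≡25=z; i(8)→5·8+24≡12=m; t(19)→5·19+24≡15=p; a(0)→5·0+24≡24=y; l(11)→5·11+24≡1=b (all mod 26).

zmpyb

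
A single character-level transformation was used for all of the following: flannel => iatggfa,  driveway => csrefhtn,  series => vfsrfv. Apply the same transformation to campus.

This is an affine cipher: with a=0,…,z=25, each position x becomes (3x+19) mod 26.
On campus: c(2)→3·2+19≡25=z; a(0)→3·0+19≡19=t; m(12)→3·12+19≡3=d; p(15)→3·15+19≡12=m; u(20)→3·20+19≡1=b; s(18)→3·18+19≡21=v (all mod 26).

ztdmbv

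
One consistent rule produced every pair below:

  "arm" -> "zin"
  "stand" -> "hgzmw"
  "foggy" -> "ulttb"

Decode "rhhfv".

issue

This is the alphabet-reversal cipher (Atbash): a becomes z, b becomes y, etc.
Reversing it on rhhfv: r↔i, h↔s, h↔s, f↔u, v↔e.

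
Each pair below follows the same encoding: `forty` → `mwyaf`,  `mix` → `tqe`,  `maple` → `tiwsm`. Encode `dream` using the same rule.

The shift depends on letter class: consonant f→m is +7, but vowel o→w is +8. Two shifts are in play — +8 for a/e/i/o/u, +7 for every other letter.
For dream: d(cons)+7=k, r(cons)+7=y, e(vowel)+8=m, a(vowel)+8=i, m(cons)+7=t.

kymit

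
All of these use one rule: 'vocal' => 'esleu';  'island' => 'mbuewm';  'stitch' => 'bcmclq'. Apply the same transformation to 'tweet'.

cfiic

The shift depends on letter class: consonant v→e is +9, but vowel o→s is +4. Two shifts are in play — +4 for a/e/i/o/u, +9 for every other letter.
For tweet: t(cons)+9=c, w(cons)+9=f, e(vowel)+4=i, e(vowel)+4=i, t(cons)+9=c.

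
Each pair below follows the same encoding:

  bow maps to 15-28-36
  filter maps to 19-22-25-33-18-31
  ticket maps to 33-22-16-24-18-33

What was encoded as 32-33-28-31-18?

b is letter #2 and maps to 15: an offset of 13. The number is (letter's place in the alphabet, a=1) + 13.
Undoing it on 32-33-28-31-18: 32→(32−13)÷1=19=s, 33→(33−13)÷1=20=t, 28→(28−13)÷1=15=o, 31→(31−13)÷1=18=r, 18→(18−13)÷1=5=e.

store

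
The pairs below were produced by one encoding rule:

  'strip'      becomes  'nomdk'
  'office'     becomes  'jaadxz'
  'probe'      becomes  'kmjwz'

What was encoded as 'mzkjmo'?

report

Compare letters: s→n is +21, t→o is +21, r→m is +21 — a constant shift. It's a constant shift of +21 (ROT21).
Undoing it on mzkjmo: m−21=r, z−21=e, k−21=p, j−21=o, m−21=r, o−21=t.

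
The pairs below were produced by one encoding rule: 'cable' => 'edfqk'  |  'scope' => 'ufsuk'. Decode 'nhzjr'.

In cable: c→e is +2, a→d is +3, b→f is +4, l→q is +5 — the shift increases by 1 each position. Each letter shifts forward by (position + 2), i.e. 2, 3, 4, … — the shift grows by one for each successive letter.
Decoding nhzjr: n−2=l, h−3=e, z−4=v, j−5=e, r−6=l.

level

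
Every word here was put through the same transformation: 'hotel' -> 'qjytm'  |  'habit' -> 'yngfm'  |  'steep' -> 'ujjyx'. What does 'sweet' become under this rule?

The output letters match the input read backwards, each shifted +5: hotel reversed is letoh. Two steps: reverse the string, then apply a Caesar shift of +5.
On sweet: reverse → teews; then shift: t+5=y, e+5=j, e+5=j, w+5=b, s+5=x.

yjjbx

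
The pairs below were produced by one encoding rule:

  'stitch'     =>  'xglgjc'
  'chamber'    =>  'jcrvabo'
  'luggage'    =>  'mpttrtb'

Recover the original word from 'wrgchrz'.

This is an affine cipher: with a=0,…,z=25, each position x becomes (9x+17) mod 26.
Undoing it on wrgchrz: w(22)→3·(22−17)≡15=p; r(17)→3·(17−17)≡0=a; g(6)→3·(6−17)≡19=t; c(2)→3·(2−17)≡7=h; h(7)→3·(7−17)≡22=w; r(17)→3·(17−17)≡0=a; z(25)→3·(25−17)≡24=y (all mod 26).

pathway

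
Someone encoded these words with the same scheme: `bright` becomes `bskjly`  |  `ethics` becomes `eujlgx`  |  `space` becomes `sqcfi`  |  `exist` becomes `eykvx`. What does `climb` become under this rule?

cmkpf

In bright: b→b is +0, r→s is +1, i→k is +2, g→j is +3 — the shift increases by 1 each position. Letter i (0-indexed) is shifted by i+0, so successive shifts are 0, 1, 2, ….
For climb: c+0=c, l+1=m, i+2=k, m+3=p, b+4=f.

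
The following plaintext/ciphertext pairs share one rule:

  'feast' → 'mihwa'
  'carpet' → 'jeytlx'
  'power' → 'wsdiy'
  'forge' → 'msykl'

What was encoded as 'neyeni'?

A repeating key of period 2 is used — shifts +7, +4 over and over.
Reversing it on neyeni: n−7=g, e−4=a, y−7=r, e−4=a, n−7=g, i−4=e.

garage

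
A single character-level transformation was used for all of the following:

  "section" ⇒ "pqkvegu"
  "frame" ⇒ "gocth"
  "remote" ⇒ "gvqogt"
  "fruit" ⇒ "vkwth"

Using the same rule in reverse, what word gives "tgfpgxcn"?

lavender

The output letters match the input read backwards, each shifted +2: section reversed is noitces. Two steps: reverse the string, then apply a Caesar shift of +2.
Reversing it on tgfpgxcn: shift back: t−2=r, g−2=e, f−2=d, p−2=n, g−2=e, x−2=v, c−2=a, n−2=l → redneval; then reverse → lavender.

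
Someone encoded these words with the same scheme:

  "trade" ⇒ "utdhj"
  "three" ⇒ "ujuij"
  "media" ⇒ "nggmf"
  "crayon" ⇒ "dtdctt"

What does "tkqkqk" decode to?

In trade: t→u is +1, r→t is +2, a→d is +3, d→h is +4 — the shift increases by 1 each position. The shift increases by 1 at each position, starting from +1: 1, 2, 3, ….
Reversing it on tkqkqk: t−1=s, k−2=i, q−3=n, k−4=g, q−5=l, k−6=e.

single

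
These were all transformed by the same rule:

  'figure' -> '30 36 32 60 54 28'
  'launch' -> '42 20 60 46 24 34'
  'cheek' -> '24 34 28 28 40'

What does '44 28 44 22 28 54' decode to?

member

f(#6)→30 and i(#9)→36: differences scale by 2, so n = 2·pos + 18. With a=1..z=26, the number is 2·pos + 18.
Decoding 44 28 44 22 28 54: 44→(44−18)÷2=13=m, 28→(28−18)÷2=5=e, 44→(44−18)÷2=13=m, 22→(22−18)÷2=2=b, 28→(28−18)÷2=5=e, 54→(54−18)÷2=18=r.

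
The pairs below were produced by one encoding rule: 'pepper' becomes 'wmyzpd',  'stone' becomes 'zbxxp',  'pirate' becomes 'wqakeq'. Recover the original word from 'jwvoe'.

comet

In pepper: p→w is +7, e→m is +8, p→y is +9, p→z is +10 — the shift increases by 1 each position. The shift increases by 1 at each position, starting from +7: 7, 8, 9, ….
Reversing it on jwvoe: j−7=c, w−8=o, v−9=m, o−10=e, e−11=t.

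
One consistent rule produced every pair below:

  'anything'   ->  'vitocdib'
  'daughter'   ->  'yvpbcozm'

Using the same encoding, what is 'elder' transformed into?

zgyzm

Compare letters: a→v is +21, n→i is +21, y→t is +21 — a constant shift. It's a constant shift of +21 (ROT21).
For elder: e+21=z, l+21=g, d+21=y, e+21=z, r+21=m.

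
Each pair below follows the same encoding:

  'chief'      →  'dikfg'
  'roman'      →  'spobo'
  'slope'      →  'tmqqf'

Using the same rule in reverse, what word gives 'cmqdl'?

Shifts by position in chief: pos 0: c→d (+1), pos 1: h→i (+1), pos 2: i→k (+2), pos 3: e→f (+1), pos 4: f→g (+1) — repeating every 3. It's a Vigenère-style cipher with numeric key [1,1,2]: position i shifts by key[i mod 3].
Undoing it on cmqdl: c−1=b, m−1=l, q−2=o, d−1=c, l−1=k.

block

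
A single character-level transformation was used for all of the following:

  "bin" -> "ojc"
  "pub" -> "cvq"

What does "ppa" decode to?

Read the word backwards and shift each letter +1.
Reversing it on ppa: shift back: p−1=o, p−1=o, a−1=z → ooz; then reverse → zoo.

zoo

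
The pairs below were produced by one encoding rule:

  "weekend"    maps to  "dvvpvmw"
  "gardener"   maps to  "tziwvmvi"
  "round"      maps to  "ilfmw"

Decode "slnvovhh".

Each letter is replaced by its mirror in the alphabet: a↔z, b↔y, c↔x, and so on (the Atbash cipher).
Decoding slnvovhh: s↔h, l↔o, n↔m, v↔e, o↔l, v↔e, h↔s, h↔s.

homeless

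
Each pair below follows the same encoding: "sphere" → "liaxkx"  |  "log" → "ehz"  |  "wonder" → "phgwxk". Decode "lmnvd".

Compare letters: s→l is +19, p→i is +19, h→a is +19 — a constant shift. It's a constant shift of +19 (ROT19).
Reversing it on lmnvd: l−19=s, m−19=t, n−19=u, v−19=c, d−19=k.

stuck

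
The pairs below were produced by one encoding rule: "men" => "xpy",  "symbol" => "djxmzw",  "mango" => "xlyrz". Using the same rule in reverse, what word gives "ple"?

eat

Every letter moves 11 places later in the alphabet, wrapping around z→a.
Reversing it on ple: p−11=e, l−11=a, e−11=t.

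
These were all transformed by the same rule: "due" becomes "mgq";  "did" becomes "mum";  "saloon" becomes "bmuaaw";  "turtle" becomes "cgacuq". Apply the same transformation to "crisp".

Vowels shift forward by 12 and consonants shift forward by 9.
Applying it to crisp: c(cons)+9=l, r(cons)+9=a, i(vowel)+12=u, s(cons)+9=b, p(cons)+9=y.

lauby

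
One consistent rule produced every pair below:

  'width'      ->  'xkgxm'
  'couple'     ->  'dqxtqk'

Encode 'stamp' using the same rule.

tvdqu

In width: w→x is +1, i→k is +2, d→g is +3, t→x is +4 — the shift increases by 1 each position. The shift increases by 1 at each position, starting from +1: 1, 2, 3, ….
On stamp: s+1=t, t+2=v, a+3=d, m+4=q, p+5=u.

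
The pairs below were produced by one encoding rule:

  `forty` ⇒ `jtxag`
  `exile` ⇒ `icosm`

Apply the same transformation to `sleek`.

In forty: f→j is +4, o→t is +5, r→x is +6, t→a is +7 — the shift increases by 1 each position. Letter i (0-indexed) is shifted by i+4, so successive shifts are 4, 5, 6, ….
On sleek: s+4=w, l+5=q, e+6=k, e+7=l, k+8=s.

wqkls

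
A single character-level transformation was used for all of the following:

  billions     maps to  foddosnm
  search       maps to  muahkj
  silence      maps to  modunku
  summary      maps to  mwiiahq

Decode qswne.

b(1)→f(5) and i(8)→o(14) fit y≡5x+0 (mod 26); the inverse of 5 mod 26 is 21. This is an affine cipher: with a=0,…,z=25, each position x becomes (5x+0) mod 26.
Reversing it on qswne: q(16)→21·(16−0)≡24=y; s(18)→21·(18−0)≡14=o; w(22)→21·(22−0)≡20=u; n(13)→21·(13−0)≡13=n; e(4)→21·(4−0)≡6=g (all mod 26).

young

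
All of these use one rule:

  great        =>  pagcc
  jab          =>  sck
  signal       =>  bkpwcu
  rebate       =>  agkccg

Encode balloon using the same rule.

kcuuqqw

The shift depends on letter class: consonant g→p is +9, but vowel e→g is +2. Two shifts are in play — +2 for a/e/i/o/u, +9 for every other letter.
On balloon: b(cons)+9=k, a(vowel)+2=c, l(cons)+9=u, l(cons)+9=u, o(vowel)+2=q, o(vowel)+2=q, n(cons)+9=w.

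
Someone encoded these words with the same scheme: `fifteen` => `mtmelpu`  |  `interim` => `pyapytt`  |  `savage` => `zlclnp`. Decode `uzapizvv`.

notebook

Shifts by position in fifteen: pos 0: f→m (+7), pos 1: i→t (+11), pos 2: f→m (+7), pos 3: t→e (+11) — repeating every 2. It's a Vigenère-style cipher with numeric key [7,11]: position i shifts by key[i mod 2].
Decoding uzapizvv: u−7=n, z−11=o, a−7=t, p−11=e, i−7=b, z−11=o, v−7=o, v−11=k.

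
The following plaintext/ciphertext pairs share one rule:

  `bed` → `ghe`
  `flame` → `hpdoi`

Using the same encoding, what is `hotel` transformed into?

ohwrk

The output letters match the input read backwards, each shifted +3: bed reversed is deb. The word is reversed, then every letter is shifted forward by 3.
For hotel: reverse → letoh; then shift: l+3=o, e+3=h, t+3=w, o+3=r, h+3=k.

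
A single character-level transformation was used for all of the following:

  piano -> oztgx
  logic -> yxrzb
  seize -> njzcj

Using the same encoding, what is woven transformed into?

dxmjg

p(15)→o(14) and i(8)→z(25) fit y≡17x+19 (mod 26); the inverse of 17 mod 26 is 23. Each letter's alphabet position (a=0..z=25) is mapped through 17·x+19 mod 26 — an affine cipher.
For woven: w(22)→17·22+19≡3=d; o(14)→17·14+19≡23=x; v(21)→17·21+19≡12=m; e(4)→17·4+19≡9=j; n(13)→17·13+19≡6=g (all mod 26).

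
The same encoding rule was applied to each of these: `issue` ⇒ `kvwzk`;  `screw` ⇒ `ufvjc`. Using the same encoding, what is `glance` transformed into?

ioesil

In issue: i→k is +2, s→v is +3, s→w is +4, u→z is +5 — the shift increases by 1 each position. The shift increases by 1 at each position, starting from +2: 2, 3, 4, ….
On glance: g+2=i, l+3=o, a+4=e, n+5=s, c+6=i, e+7=l.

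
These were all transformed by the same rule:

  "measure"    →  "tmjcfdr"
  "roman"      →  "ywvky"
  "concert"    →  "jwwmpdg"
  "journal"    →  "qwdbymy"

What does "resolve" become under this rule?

The shift increases by 1 at each position, starting from +7: 7, 8, 9, ….
For resolve: r+7=y, e+8=m, s+9=b, o+10=y, l+11=w, v+12=h, e+13=r.

ymbywhr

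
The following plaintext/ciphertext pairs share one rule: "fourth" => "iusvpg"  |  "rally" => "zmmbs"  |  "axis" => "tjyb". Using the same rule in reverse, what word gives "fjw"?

vie

The output letters match the input read backwards, each shifted +1: fourth reversed is htruof. The word is reversed, then every letter is shifted forward by 1.
Decoding fjw: shift back: f−1=e, j−1=i, w−1=v → eiv; then reverse → vie.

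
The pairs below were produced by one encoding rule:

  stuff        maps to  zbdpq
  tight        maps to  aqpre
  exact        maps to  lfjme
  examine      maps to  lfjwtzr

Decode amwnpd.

tender

In stuff: s→z is +7, t→b is +8, u→d is +9, f→p is +10 — the shift increases by 1 each position. The shift increases by 1 at each position, starting from +7: 7, 8, 9, ….
Undoing it on amwnpd: a−7=t, m−8=e, w−9=n, n−10=d, p−11=e, d−12=r.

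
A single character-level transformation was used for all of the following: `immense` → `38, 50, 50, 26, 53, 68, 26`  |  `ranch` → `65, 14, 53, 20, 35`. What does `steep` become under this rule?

i(#9)→38 and m(#13)→50: differences scale by 3, so n = 3·pos + 11. Each letter becomes 3×(its alphabet position, a=1..z=26) + 11.
For steep: s=19→68, t=20→71, e=5→26, e=5→26, p=16→59.

68, 71, 26, 26, 59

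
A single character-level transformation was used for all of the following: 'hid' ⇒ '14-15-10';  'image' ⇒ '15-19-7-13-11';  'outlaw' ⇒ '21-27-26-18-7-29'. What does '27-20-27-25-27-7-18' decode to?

unusual

Letters become their 1-based position plus 6 (so a→7, b→8, …).
Reversing it on 27-20-27-25-27-7-18: 27→(27−6)÷1=21=u, 20→(20−6)÷1=14=n, 27→(27−6)÷1=21=u, 25→(25−6)÷1=19=s, 27→(27−6)÷1=21=u, 7→(7−6)÷1=1=a, 18→(18−6)÷1=12=l.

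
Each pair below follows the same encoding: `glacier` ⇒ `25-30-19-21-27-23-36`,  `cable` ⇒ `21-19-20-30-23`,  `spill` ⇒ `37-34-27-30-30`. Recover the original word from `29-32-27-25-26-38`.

knight

g is letter #7 and maps to 25: an offset of 18. The number is (letter's place in the alphabet, a=1) + 18.
Undoing it on 29-32-27-25-26-38: 29→(29−18)÷1=11=k, 32→(32−18)÷1=14=n, 27→(27−18)÷1=9=i, 25→(25−18)÷1=7=g, 26→(26−18)÷1=8=h, 38→(38−18)÷1=20=t.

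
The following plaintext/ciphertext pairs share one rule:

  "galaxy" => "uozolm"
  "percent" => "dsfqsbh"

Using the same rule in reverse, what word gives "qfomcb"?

crayon

Compare letters: g→u is +14, a→o is +14, l→z is +14 — a constant shift. Every letter moves 14 places later in the alphabet, wrapping around z→a.
Decoding qfomcb: q−14=c, f−14=r, o−14=a, m−14=y, c−14=o, b−14=n.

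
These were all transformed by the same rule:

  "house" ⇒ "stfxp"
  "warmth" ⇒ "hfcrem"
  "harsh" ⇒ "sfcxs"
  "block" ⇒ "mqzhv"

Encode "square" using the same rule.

A repeating key of period 2 is used — shifts +11, +5 over and over.
For square: s+11=d, q+5=v, u+11=f, a+5=f, r+11=c, e+5=j.

dvffcj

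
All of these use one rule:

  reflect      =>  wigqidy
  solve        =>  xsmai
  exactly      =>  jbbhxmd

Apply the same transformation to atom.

fxpr

Shifts by position in reflect: pos 0: r→w (+5), pos 1: e→i (+4), pos 2: f→g (+1), pos 3: l→q (+5), pos 4: e→i (+4), pos 5: c→d (+1) — repeating every 3. It's a Vigenère-style cipher with numeric key [5,4,1]: position i shifts by key[i mod 3].
On atom: a+5=f, t+4=x, o+1=p, m+5=r.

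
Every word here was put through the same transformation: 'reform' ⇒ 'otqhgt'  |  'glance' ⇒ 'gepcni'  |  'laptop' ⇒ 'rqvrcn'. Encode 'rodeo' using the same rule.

The output letters match the input read backwards, each shifted +2: reform reversed is mrofer. Two steps: reverse the string, then apply a Caesar shift of +2.
For rodeo: reverse → oedor; then shift: o+2=q, e+2=g, d+2=f, o+2=q, r+2=t.

qgfqt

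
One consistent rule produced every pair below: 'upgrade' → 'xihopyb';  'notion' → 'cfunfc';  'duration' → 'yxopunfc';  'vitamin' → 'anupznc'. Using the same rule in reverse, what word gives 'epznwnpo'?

Each letter's alphabet position (a=0..z=25) is mapped through 3·x+15 mod 26 — an affine cipher.
Undoing it on epznwnpo: e(4)→9·(4−15)≡5=f; p(15)→9·(15−15)≡0=a; z(25)→9·(25−15)≡12=m; n(13)→9·(13−15)≡8=i; w(22)→9·(22−15)≡11=l; n(13)→9·(13−15)≡8=i; p(15)→9·(15−15)≡0=a; o(14)→9·(14−15)≡17=r (all mod 26).

familiar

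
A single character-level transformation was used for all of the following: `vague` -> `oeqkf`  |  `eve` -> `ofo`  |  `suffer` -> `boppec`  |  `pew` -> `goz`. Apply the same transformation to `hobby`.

illyr

The output letters match the input read backwards, each shifted +10: vague reversed is eugav. Two steps: reverse the string, then apply a Caesar shift of +10.
Applying it to hobby: reverse → ybboh; then shift: y+10=i, b+10=l, b+10=l, o+10=y, h+10=r.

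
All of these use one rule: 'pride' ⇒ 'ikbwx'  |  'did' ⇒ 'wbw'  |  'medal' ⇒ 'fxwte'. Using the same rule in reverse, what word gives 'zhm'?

Compare letters: p→i is +19, r→k is +19, i→b is +19 — a constant shift. Each letter is shifted forward by 19 in the alphabet (a Caesar shift of +19).
Undoing it on zhm: z−19=g, h−19=o, m−19=t.

got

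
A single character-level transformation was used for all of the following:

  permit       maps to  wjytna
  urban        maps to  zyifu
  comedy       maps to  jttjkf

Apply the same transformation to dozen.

The shift depends on letter class: consonant p→w is +7, but vowel e→j is +5. The rule splits by letter class: vowels +5, consonants +7.
Applying it to dozen: d(cons)+7=k, o(vowel)+5=t, z(cons)+7=g, e(vowel)+5=j, n(cons)+7=u.

ktgju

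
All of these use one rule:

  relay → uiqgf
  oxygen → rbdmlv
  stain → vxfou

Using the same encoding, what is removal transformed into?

In relay: r→u is +3, e→i is +4, l→q is +5, a→g is +6 — the shift increases by 1 each position. The shift increases by 1 at each position, starting from +3: 3, 4, 5, ….
For removal: r+3=u, e+4=i, m+5=r, o+6=u, v+7=c, a+8=i, l+9=u.

uiruciu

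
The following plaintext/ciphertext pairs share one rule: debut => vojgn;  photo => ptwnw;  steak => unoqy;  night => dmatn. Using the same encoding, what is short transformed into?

d(3)→v(21) and e(4)→o(14) fit y≡19x+16 (mod 26); the inverse of 19 mod 26 is 11. Each letter's alphabet position (a=0..z=25) is mapped through 19·x+16 mod 26 — an affine cipher.
On short: s(18)→19·18+16≡20=u; h(7)→19·7+16≡19=t; o(14)→19·14+16≡22=w; r(17)→19·17+16≡1=b; t(19)→19·19+16≡13=n (all mod 26).

utwbn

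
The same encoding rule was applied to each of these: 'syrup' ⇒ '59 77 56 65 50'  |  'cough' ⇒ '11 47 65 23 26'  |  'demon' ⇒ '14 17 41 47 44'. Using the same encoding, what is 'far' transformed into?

s(#19)→59 and y(#25)→77: differences scale by 3, so n = 3·pos + 2. With a=1..z=26, the number is 3·pos + 2.
For far: f=6→20, a=1→5, r=18→56.

20 5 56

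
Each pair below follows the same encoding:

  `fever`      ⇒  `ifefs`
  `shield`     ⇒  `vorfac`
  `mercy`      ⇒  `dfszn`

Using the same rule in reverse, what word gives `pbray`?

quilt

Treating letters as 0–25, the rule is x ↦ 3x + 19 (mod 26).
Decoding pbray: p(15)→9·(15−19)≡16=q; b(1)→9·(1−19)≡20=u; r(17)→9·(17−19)≡8=i; a(0)→9·(0−19)≡11=l; y(24)→9·(24−19)≡19=t (all mod 26).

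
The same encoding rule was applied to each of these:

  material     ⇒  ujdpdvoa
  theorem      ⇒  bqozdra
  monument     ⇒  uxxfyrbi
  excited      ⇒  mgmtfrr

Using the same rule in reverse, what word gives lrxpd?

In material: m→u is +8, a→j is +9, t→d is +10, e→p is +11 — the shift increases by 1 each position. Each letter shifts forward by (position + 8), i.e. 8, 9, 10, … — the shift grows by one for each successive letter.
Undoing it on lrxpd: l−8=d, r−9=i, x−10=n, p−11=e, d−12=r.

diner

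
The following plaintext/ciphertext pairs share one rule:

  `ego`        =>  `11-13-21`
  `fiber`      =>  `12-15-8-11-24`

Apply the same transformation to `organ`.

21-24-13-7-20

e is letter #5 and maps to 11: an offset of 6. Letters become their 1-based position plus 6 (so a→7, b→8, …).
On organ: o=15→21, r=18→24, g=7→13, a=1→7, n=14→20.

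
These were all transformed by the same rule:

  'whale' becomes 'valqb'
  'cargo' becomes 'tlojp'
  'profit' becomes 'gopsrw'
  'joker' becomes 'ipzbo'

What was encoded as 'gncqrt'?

public

w(22)→v(21) and h(7)→a(0) fit y≡17x+11 (mod 26); the inverse of 17 mod 26 is 23. Each letter's alphabet position (a=0..z=25) is mapped through 17·x+11 mod 26 — an affine cipher.
Decoding gncqrt: g(6)→23·(6−11)≡15=p; n(13)→23·(13−11)≡20=u; c(2)→23·(2−11)≡1=b; q(16)→23·(16−11)≡11=l; r(17)→23·(17−11)≡8=i; t(19)→23·(19−11)≡2=c (all mod 26).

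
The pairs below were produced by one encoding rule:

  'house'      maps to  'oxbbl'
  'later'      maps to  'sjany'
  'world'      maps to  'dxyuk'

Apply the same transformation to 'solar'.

zxsjy

The shifts repeat in a cycle of length 2: positions 0,1,… shift by +7, +9, then the pattern repeats.
For solar: s+7=z, o+9=x, l+7=s, a+9=j, r+7=y.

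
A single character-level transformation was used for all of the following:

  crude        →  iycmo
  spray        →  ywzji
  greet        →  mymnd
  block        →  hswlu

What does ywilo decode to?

The shift increases by 1 at each position, starting from +6: 6, 7, 8, ….
Reversing it on ywilo: y−6=s, w−7=p, i−8=a, l−9=c, o−10=e.

space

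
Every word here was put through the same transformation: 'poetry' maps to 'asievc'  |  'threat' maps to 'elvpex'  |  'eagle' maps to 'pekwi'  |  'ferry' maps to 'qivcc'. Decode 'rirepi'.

Shifts by position in poetry: pos 0: p→a (+11), pos 1: o→s (+4), pos 2: e→i (+4), pos 3: t→e (+11), pos 4: r→v (+4), pos 5: y→c (+4) — repeating every 3. The shifts repeat in a cycle of length 3: positions 0,1,… shift by +11, +4, +4, then the pattern repeats.
Decoding rirepi: r−11=g, i−4=e, r−4=n, e−11=t, p−4=l, i−4=e.

gentle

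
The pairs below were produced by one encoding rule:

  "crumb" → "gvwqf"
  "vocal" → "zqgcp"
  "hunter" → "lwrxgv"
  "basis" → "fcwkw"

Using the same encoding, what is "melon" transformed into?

qgpqr

The shift depends on letter class: consonant c→g is +4, but vowel u→w is +2. Vowels shift forward by 2 and consonants shift forward by 4.
Applying it to melon: m(cons)+4=q, e(vowel)+2=g, l(cons)+4=p, o(vowel)+2=q, n(cons)+4=r.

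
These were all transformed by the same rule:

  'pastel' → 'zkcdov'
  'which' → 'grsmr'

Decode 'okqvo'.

It's a constant shift of +10 (ROT10).
Decoding okqvo: o−10=e, k−10=a, q−10=g, v−10=l, o−10=e.

eagle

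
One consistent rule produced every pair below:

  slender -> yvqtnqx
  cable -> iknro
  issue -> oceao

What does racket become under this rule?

xkoqof

Shifts by position in slender: pos 0: s→y (+6), pos 1: l→v (+10), pos 2: e→q (+12), pos 3: n→t (+6), pos 4: d→n (+10), pos 5: e→q (+12) — repeating every 3. The shifts repeat in a cycle of length 3: positions 0,1,… shift by +6, +10, +12, then the pattern repeats.
For racket: r+6=x, a+10=k, c+12=o, k+6=q, e+10=o, t+12=f.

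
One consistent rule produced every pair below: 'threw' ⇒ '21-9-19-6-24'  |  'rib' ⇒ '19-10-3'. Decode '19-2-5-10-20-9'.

radish

t is letter #20 and maps to 21: an offset of 1. The number is (letter's place in the alphabet, a=1) + 1.
Decoding 19-2-5-10-20-9: 19→(19−1)÷1=18=r, 2→(2−1)÷1=1=a, 5→(5−1)÷1=4=d, 10→(10−1)÷1=9=i, 20→(20−1)÷1=19=s, 9→(9−1)÷1=8=h.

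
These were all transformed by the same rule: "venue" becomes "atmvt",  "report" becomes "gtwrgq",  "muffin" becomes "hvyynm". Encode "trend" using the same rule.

qgtmo

v(21)→a(0) and e(4)→t(19) fit y≡5x+25 (mod 26); the inverse of 5 mod 26 is 21. This is an affine cipher: with a=0,…,z=25, each position x becomes (5x+25) mod 26.
On trend: t(19)→5·19+25≡16=q; r(17)→5·17+25≡6=g; e(4)→5·4+25≡19=t; n(13)→5·13+25≡12=m; d(3)→5·3+25≡14=o (all mod 26).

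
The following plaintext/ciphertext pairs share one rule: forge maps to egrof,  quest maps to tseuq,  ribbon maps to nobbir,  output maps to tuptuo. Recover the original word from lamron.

normal

The output letters match the input read backwards: forge reversed is egrof. It's just the letters in reverse order.
Undoing it on lamron: then reverse → normal.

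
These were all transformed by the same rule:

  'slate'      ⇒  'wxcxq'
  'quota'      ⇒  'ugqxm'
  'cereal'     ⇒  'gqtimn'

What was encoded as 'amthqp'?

warden

A repeating key of period 3 is used — shifts +4, +12, +2 over and over.
Reversing it on amthqp: a−4=w, m−12=a, t−2=r, h−4=d, q−12=e, p−2=n.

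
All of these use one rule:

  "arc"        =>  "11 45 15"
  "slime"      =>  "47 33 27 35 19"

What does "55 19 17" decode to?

a(#1)→11 and r(#18)→45: differences scale by 2, so n = 2·pos + 9. Each letter becomes 2×(its alphabet position, a=1..z=26) + 9.
Reversing it on 55 19 17: 55→(55−9)÷2=23=w, 19→(19−9)÷2=5=e, 17→(17−9)÷2=4=d.

wed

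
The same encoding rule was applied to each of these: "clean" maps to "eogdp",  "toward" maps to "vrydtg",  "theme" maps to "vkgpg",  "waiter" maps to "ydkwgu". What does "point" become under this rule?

rrkqv

Shifts by position in clean: pos 0: c→e (+2), pos 1: l→o (+3), pos 2: e→g (+2), pos 3: a→d (+3) — repeating every 2. The shifts repeat in a cycle of length 2: positions 0,1,… shift by +2, +3, then the pattern repeats.
On point: p+2=r, o+3=r, i+2=k, n+3=q, t+2=v.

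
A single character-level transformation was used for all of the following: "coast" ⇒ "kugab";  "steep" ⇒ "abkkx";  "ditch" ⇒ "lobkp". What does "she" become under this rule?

The shift depends on letter class: consonant c→k is +8, but vowel o→u is +6. The rule splits by letter class: vowels +6, consonants +8.
Applying it to she: s(cons)+8=a, h(cons)+8=p, e(vowel)+6=k.

apk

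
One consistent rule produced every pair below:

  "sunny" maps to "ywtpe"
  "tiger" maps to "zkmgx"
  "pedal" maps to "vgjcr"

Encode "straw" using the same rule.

Shifts by position in sunny: pos 0: s→y (+6), pos 1: u→w (+2), pos 2: n→t (+6), pos 3: n→p (+2) — repeating every 2. The shifts repeat in a cycle of length 2: positions 0,1,… shift by +6, +2, then the pattern repeats.
On straw: s+6=y, t+2=v, r+6=x, a+2=c, w+6=c.

yvxcc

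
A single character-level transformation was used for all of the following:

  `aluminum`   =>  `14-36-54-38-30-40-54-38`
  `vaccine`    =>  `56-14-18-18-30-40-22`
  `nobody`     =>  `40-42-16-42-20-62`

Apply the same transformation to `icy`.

a(#1)→14 and l(#12)→36: differences scale by 2, so n = 2·pos + 12. Each letter becomes 2×(its alphabet position, a=1..z=26) + 12.
On icy: i=9→30, c=3→18, y=25→62.

30-18-62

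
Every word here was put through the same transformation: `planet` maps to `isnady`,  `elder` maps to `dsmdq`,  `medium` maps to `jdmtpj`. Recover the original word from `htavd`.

since

p(15)→i(8) and l(11)→s(18) fit y≡17x+13 (mod 26); the inverse of 17 mod 26 is 23. This is an affine cipher: with a=0,…,z=25, each position x becomes (17x+13) mod 26.
Decoding htavd: h(7)→23·(7−13)≡18=s; t(19)→23·(19−13)≡8=i; a(0)→23·(0−13)≡13=n; v(21)→23·(21−13)≡2=c; d(3)→23·(3−13)≡4=e (all mod 26).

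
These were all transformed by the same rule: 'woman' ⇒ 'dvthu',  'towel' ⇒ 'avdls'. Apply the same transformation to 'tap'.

Compare letters: w→d is +7, o→v is +7, m→t is +7 — a constant shift. It's a constant shift of +7 (ROT7).
Applying it to tap: t+7=a, a+7=h, p+7=w.

ahw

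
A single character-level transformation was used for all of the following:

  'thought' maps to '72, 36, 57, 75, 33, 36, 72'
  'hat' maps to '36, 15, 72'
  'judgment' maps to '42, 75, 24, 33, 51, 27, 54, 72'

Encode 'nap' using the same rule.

t(#20)→72 and h(#8)→36: differences scale by 3, so n = 3·pos + 12. The formula is n = 3×(alphabet index, a=1) + 12.
On nap: n=14→54, a=1→15, p=16→60.

54, 15, 60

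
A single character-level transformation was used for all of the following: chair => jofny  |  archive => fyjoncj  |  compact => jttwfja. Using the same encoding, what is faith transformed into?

Vowels shift forward by 5 and consonants shift forward by 7.
For faith: f(cons)+7=m, a(vowel)+5=f, i(vowel)+5=n, t(cons)+7=a, h(cons)+7=o.

mfnao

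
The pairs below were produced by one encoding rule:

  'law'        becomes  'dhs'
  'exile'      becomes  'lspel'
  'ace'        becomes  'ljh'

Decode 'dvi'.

The output letters match the input read backwards, each shifted +7: law reversed is wal. The word is reversed, then every letter is shifted forward by 7.
Reversing it on dvi: shift back: d−7=w, v−7=o, i−7=b → wob; then reverse → bow.

bow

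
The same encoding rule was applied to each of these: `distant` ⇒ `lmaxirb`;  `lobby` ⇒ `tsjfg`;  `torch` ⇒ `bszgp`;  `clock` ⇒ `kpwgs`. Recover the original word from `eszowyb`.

workout

Shifts by position in distant: pos 0: d→l (+8), pos 1: i→m (+4), pos 2: s→a (+8), pos 3: t→x (+4) — repeating every 2. A repeating key of period 2 is used — shifts +8, +4 over and over.
Decoding eszowyb: e−8=w, s−4=o, z−8=r, o−4=k, w−8=o, y−4=u, b−8=t.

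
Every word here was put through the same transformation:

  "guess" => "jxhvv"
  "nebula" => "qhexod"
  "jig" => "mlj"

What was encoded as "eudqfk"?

Compare letters: g→j is +3, u→x is +3, e→h is +3 — a constant shift. Every letter moves 3 places later in the alphabet, wrapping around z→a.
Decoding eudqfk: e−3=b, u−3=r, d−3=a, q−3=n, f−3=c, k−3=h.

branch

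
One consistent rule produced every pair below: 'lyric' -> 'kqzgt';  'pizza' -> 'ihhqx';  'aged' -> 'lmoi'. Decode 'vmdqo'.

given

Read the word backwards and shift each letter +8.
Undoing it on vmdqo: shift back: v−8=n, m−8=e, d−8=v, q−8=i, o−8=g → nevig; then reverse → given.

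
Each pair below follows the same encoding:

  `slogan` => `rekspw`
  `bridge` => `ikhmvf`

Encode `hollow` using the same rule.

The word is reversed, then every letter is shifted forward by 4.
On hollow: reverse → wolloh; then shift: w+4=a, o+4=s, l+4=p, l+4=p, o+4=s, h+4=l.

asppsl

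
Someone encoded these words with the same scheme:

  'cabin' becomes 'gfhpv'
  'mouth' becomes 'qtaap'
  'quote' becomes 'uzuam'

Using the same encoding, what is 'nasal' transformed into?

rfyht

The shift increases by 1 at each position, starting from +4: 4, 5, 6, ….
Applying it to nasal: n+4=r, a+5=f, s+6=y, a+7=h, l+8=t.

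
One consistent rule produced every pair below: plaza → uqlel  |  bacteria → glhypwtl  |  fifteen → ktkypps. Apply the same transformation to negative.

The shift depends on letter class: consonant p→u is +5, but vowel a→l is +11. The rule splits by letter class: vowels +11, consonants +5.
On negative: n(cons)+5=s, e(vowel)+11=p, g(cons)+5=l, a(vowel)+11=l, t(cons)+5=y, i(vowel)+11=t, v(cons)+5=a, e(vowel)+11=p.

spllytap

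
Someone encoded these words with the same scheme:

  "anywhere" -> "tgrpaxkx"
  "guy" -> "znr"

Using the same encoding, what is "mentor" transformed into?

Each letter is shifted forward by 19 in the alphabet (a Caesar shift of +19).
On mentor: m+19=f, e+19=x, n+19=g, t+19=m, o+19=h, r+19=k.

fxgmhk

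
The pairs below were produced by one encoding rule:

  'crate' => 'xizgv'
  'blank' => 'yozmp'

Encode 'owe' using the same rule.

Each pair mirrors across the alphabet (c↔x, r↔i, a↔z): positions sum to 25. This is the alphabet-reversal cipher (Atbash): a becomes z, b becomes y, etc.
For owe: o↔l, w↔d, e↔v.

ldv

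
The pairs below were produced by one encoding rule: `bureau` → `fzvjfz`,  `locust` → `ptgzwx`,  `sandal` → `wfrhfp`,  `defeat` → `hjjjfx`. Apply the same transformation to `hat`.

lfx

The shift depends on letter class: consonant b→f is +4, but vowel u→z is +5. The rule splits by letter class: vowels +5, consonants +4.
For hat: h(cons)+4=l, a(vowel)+5=f, t(cons)+4=x.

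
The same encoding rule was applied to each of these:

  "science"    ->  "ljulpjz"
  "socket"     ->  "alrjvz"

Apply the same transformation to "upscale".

The output letters match the input read backwards, each shifted +7: science reversed is ecneics. Two steps: reverse the string, then apply a Caesar shift of +7.
Applying it to upscale: reverse → elacspu; then shift: e+7=l, l+7=s, a+7=h, c+7=j, s+7=z, p+7=w, u+7=b.

lshjzwb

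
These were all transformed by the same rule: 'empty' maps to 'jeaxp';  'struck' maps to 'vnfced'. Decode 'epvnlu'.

The output letters match the input read backwards, each shifted +11: empty reversed is ytpme. The word is reversed, then every letter is shifted forward by 11.
Reversing it on epvnlu: shift back: e−11=t, p−11=e, v−11=k, n−11=c, l−11=a, u−11=j → tekcaj; then reverse → jacket.

jacket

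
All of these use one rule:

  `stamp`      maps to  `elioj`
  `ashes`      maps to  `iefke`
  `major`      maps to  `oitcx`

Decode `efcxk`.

Treating letters as 0–25, the rule is x ↦ 7x + 8 (mod 26).
Reversing it on efcxk: e(4)→15·(4−8)≡18=s; f(5)→15·(5−8)≡7=h; c(2)→15·(2−8)≡14=o; x(23)→15·(23−8)≡17=r; k(10)→15·(10−8)≡4=e (all mod 26).

shore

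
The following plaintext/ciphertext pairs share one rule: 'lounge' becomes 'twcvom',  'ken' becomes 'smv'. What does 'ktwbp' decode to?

Compare letters: l→t is +8, o→w is +8, u→c is +8 — a constant shift. This is a Caesar cipher with shift 8.
Decoding ktwbp: k−8=c, t−8=l, w−8=o, b−8=t, p−8=h.

cloth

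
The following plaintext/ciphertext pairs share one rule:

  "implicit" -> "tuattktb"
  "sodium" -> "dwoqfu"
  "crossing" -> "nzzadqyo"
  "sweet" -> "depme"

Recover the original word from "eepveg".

twenty

Shifts by position in implicit: pos 0: i→t (+11), pos 1: m→u (+8), pos 2: p→a (+11), pos 3: l→t (+8) — repeating every 2. A repeating key of period 2 is used — shifts +11, +8 over and over.
Decoding eepveg: e−11=t, e−8=w, p−11=e, v−8=n, e−11=t, g−8=y.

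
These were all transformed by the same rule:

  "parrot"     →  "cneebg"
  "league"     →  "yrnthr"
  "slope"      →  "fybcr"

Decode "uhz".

hum

Compare letters: p→c is +13, a→n is +13, r→e is +13 — a constant shift. This is a Caesar cipher with shift 13.
Undoing it on uhz: u−13=h, h−13=u, z−13=m.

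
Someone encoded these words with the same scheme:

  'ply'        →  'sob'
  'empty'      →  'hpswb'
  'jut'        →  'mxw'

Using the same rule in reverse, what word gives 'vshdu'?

spear

Every letter moves 3 places later in the alphabet, wrapping around z→a.
Decoding vshdu: v−3=s, s−3=p, h−3=e, d−3=a, u−3=r.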